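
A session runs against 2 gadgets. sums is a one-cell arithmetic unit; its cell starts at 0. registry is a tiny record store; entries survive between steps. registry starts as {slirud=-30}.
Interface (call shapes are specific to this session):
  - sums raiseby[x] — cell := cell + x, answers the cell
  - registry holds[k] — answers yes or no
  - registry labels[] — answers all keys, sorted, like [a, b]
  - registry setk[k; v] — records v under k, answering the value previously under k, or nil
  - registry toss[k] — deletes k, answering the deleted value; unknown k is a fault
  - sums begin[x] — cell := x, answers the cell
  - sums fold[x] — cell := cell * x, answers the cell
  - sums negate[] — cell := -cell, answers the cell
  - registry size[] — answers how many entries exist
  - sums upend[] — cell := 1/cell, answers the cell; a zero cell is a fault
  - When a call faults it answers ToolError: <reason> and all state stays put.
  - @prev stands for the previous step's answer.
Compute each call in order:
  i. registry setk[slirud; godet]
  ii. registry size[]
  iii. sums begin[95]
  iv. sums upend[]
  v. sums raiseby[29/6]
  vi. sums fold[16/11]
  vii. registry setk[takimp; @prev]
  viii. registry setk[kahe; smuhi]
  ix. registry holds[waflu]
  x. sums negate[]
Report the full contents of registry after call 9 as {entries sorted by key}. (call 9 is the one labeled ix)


Answer: {kahe=smuhi, slirud=godet, takimp=2008/285}

Derivation:
> registry setk k→slirud v→godet
:: -30
> registry size
:: 1
> sums begin x→95
:: 95
> sums upend
:: 1/95
> sums raiseby x→29/6
:: 2761/570
> sums fold x→16/11
:: 2008/285
> registry setk k→takimp v→@prev
:: nil
> registry setk k→kahe v→smuhi
:: nil
> registry holds k→waflu
:: no
> sums negate
:: -2008/285


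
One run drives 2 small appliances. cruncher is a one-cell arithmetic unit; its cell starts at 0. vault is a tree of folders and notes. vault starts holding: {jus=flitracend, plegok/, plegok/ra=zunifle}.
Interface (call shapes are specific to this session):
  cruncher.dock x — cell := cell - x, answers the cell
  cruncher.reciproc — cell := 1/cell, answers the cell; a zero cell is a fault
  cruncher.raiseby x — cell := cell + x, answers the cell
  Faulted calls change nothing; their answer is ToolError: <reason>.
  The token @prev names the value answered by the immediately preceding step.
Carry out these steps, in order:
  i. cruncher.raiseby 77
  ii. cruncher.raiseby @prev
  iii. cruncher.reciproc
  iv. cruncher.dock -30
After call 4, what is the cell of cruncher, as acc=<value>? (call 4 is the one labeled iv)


-> cruncher.raiseby(x='77')
<- 77
-> cruncher.raiseby(x='@prev')
<- 154
-> cruncher.reciproc()
<- 1/154
-> cruncher.dock(x='-30')
<- 4621/154

Answer: acc=4621/154


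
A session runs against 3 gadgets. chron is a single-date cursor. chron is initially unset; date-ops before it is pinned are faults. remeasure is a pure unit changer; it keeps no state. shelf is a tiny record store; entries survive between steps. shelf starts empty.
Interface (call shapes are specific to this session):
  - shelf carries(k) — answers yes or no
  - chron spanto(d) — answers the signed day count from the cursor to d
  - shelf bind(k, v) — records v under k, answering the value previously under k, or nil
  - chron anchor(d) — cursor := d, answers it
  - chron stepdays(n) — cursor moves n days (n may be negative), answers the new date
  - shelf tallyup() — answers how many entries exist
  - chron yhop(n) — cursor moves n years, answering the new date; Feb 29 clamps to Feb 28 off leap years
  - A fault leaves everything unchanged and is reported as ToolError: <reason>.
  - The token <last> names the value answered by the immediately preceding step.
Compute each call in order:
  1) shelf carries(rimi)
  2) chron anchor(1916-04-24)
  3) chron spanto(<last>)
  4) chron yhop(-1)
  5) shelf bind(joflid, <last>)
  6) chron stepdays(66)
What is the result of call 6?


Answer: 1915-06-29

Derivation:
Act: shelf carries[k='rimi']
Obs: no
Act: chron anchor[d='1916-04-24']
Obs: 1916-04-24
Act: chron spanto[d='<last>']
Obs: 0
Act: chron yhop[n='-1']
Obs: 1915-04-24
Act: shelf bind[k='joflid'; v='<last>']
Obs: nil
Act: chron stepdays[n='66']
Obs: 1915-06-29


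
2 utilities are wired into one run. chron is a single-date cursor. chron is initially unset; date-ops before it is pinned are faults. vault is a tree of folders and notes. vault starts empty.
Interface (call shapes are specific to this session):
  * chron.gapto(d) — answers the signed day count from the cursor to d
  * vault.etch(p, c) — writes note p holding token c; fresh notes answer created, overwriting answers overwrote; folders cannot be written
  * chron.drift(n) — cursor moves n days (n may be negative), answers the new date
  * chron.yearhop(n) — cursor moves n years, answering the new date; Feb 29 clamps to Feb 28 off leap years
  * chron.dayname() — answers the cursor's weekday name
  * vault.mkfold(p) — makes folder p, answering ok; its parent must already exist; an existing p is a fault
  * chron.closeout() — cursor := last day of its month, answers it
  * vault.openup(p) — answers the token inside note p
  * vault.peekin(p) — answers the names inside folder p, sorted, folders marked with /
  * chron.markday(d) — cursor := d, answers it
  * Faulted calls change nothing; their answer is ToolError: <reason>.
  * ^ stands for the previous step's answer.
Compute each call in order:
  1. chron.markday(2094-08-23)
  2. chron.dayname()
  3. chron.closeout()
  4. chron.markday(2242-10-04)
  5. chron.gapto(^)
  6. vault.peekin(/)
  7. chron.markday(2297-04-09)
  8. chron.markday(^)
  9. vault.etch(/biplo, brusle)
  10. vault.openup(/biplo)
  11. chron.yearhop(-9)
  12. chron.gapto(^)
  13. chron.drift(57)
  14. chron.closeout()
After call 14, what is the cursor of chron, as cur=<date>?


Answer: cur=2288-06-30

Derivation:
Step: markday[d=2094-08-23]
Result: 2094-08-23
Step: dayname[]
Result: Monday
Step: closeout[]
Result: 2094-08-31
Step: markday[d=2242-10-04]
Result: 2242-10-04
Step: gapto[d=^]
Result: 0
Step: peekin[p=/]
Result: []
Step: markday[d=2297-04-09]
Result: 2297-04-09
Step: markday[d=^]
Result: 2297-04-09
Step: etch[p=/biplo; c=brusle]
Result: created
Step: openup[p=/biplo]
Result: brusle
Step: yearhop[n=-9]
Result: 2288-04-09
Step: gapto[d=^]
Result: 0
Step: drift[n=57]
Result: 2288-06-05
Step: closeout[]
Result: 2288-06-30


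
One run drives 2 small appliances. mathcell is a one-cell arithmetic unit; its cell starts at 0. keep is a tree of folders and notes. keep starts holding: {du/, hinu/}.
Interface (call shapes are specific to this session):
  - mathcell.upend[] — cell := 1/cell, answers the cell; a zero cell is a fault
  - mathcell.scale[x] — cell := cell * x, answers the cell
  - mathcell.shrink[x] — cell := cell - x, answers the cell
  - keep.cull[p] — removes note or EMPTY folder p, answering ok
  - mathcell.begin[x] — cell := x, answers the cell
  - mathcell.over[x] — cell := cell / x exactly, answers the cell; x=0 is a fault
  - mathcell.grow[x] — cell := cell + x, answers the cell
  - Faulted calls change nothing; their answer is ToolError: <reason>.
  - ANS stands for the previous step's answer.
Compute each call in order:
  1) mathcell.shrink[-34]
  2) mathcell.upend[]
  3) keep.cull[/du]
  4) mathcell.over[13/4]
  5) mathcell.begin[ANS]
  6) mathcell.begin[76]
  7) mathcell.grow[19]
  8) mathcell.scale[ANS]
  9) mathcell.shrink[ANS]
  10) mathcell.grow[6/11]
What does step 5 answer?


CALL shrink[x→-34]
RET  34
CALL upend[]
RET  1/34
CALL cull[p→/du]
RET  ok
CALL over[x→13/4]
RET  2/221
CALL begin[x→ANS]
RET  2/221
CALL begin[x→76]
RET  76
CALL grow[x→19]
RET  95
CALL scale[x→ANS]
RET  9025
CALL shrink[x→ANS]
RET  0
CALL grow[x→6/11]
RET  6/11

Answer: 2/221


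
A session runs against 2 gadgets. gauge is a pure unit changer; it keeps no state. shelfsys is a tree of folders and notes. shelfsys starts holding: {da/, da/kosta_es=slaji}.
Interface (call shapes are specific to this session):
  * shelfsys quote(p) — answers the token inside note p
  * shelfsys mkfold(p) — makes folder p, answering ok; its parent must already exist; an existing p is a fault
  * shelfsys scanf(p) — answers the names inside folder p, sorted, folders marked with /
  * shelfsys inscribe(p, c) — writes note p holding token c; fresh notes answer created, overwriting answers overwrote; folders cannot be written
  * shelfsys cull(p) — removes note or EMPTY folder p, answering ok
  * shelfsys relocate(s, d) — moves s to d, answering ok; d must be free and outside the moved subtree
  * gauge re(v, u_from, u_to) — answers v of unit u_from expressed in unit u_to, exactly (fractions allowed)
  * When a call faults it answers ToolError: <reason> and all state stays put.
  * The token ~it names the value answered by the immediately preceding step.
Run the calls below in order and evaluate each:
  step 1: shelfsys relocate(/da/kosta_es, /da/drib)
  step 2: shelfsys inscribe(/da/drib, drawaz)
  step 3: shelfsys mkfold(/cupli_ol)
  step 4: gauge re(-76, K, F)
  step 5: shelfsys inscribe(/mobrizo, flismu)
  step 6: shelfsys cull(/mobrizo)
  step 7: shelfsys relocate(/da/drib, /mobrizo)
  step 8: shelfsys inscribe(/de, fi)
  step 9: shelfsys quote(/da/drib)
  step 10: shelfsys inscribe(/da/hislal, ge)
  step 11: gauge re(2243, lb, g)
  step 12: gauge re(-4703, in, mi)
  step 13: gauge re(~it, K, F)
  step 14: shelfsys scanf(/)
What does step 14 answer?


Answer: [cupli_ol/, da/, de, mobrizo]

Derivation:
$ shelfsys relocate s→/da/kosta_es d→/da/drib
  ok
$ shelfsys inscribe p→/da/drib c→drawaz
  overwrote
$ shelfsys mkfold p→/cupli_ol
  ok
$ gauge re v→-76 u_from→K u_to→F
  -59647/100
$ shelfsys inscribe p→/mobrizo c→flismu
  created
$ shelfsys cull p→/mobrizo
  ok
$ shelfsys relocate s→/da/drib d→/mobrizo
  ok
$ shelfsys inscribe p→/de c→fi
  created
$ shelfsys quote p→/da/drib
  ToolError: not found
$ shelfsys inscribe p→/da/hislal c→ge
  created
$ gauge re v→2243 u_from→lb u_to→g
  101740768591/100000
$ gauge re v→-4703 u_from→in u_to→mi
  -4703/63360
$ gauge re v→~it u_from→K u_to→F
  -16185087/35200
$ shelfsys scanf p→/
  [cupli_ol/, da/, de, mobrizo]


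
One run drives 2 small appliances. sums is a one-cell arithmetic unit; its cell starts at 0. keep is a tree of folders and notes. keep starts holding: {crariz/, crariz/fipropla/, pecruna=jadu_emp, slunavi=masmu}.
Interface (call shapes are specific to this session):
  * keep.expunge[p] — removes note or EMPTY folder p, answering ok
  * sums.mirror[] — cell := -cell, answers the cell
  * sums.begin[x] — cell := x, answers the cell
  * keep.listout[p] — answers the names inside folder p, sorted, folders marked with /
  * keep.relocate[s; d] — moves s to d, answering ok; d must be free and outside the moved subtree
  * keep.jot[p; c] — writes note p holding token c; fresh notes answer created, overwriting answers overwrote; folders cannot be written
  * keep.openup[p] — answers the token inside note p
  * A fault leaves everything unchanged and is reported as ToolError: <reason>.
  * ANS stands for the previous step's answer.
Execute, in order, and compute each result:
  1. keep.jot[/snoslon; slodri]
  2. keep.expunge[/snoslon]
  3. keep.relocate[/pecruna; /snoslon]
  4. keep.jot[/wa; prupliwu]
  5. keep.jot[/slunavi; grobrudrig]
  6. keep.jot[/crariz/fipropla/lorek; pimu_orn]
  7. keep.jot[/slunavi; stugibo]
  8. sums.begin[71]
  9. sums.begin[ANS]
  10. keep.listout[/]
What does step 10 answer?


Answer: [crariz/, slunavi, snoslon, wa]

Derivation:
-- jot(/snoslon, slodri) ~> created
-- expunge(/snoslon) ~> ok
-- relocate(/pecruna, /snoslon) ~> ok
-- jot(/wa, prupliwu) ~> created
-- jot(/slunavi, grobrudrig) ~> overwrote
-- jot(/crariz/fipropla/lorek, pimu_orn) ~> created
-- jot(/slunavi, stugibo) ~> overwrote
-- begin(71) ~> 71
-- begin(ANS) ~> 71
-- listout(/) ~> [crariz/, slunavi, snoslon, wa]


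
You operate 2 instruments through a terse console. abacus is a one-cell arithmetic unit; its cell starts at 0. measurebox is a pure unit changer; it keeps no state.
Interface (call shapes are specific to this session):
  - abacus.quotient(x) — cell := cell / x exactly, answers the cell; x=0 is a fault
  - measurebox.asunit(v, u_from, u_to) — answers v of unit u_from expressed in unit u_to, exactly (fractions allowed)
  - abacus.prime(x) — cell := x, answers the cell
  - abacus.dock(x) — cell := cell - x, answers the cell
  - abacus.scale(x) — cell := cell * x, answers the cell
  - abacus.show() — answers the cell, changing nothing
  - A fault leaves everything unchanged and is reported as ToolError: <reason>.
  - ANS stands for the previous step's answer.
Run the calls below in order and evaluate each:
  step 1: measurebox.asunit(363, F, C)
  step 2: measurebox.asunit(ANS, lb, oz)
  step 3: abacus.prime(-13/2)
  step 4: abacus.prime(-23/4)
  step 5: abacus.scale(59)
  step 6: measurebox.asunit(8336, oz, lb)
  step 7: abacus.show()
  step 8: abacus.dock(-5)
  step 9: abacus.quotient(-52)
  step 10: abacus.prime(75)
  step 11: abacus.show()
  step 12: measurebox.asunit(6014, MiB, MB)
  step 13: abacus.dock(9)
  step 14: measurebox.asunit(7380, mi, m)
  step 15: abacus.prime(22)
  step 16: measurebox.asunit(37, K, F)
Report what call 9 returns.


Act: measurebox.asunit[v=363; u_from=F; u_to=C]
Obs: 1655/9
Act: measurebox.asunit[v=ANS; u_from=lb; u_to=oz]
Obs: 26480/9
Act: abacus.prime[x=-13/2]
Obs: -13/2
Act: abacus.prime[x=-23/4]
Obs: -23/4
Act: abacus.scale[x=59]
Obs: -1357/4
Act: measurebox.asunit[v=8336; u_from=oz; u_to=lb]
Obs: 521
Act: abacus.show[]
Obs: -1357/4
Act: abacus.dock[x=-5]
Obs: -1337/4
Act: abacus.quotient[x=-52]
Obs: 1337/208
Act: abacus.prime[x=75]
Obs: 75
Act: abacus.show[]
Obs: 75
Act: measurebox.asunit[v=6014; u_from=MiB; u_to=MB]
Obs: 98533376/15625
Act: abacus.dock[x=9]
Obs: 66
Act: measurebox.asunit[v=7380; u_from=mi; u_to=m]
Obs: 296923968/25
Act: abacus.prime[x=22]
Obs: 22
Act: measurebox.asunit[v=37; u_from=K; u_to=F]
Obs: -39307/100

Answer: 1337/208


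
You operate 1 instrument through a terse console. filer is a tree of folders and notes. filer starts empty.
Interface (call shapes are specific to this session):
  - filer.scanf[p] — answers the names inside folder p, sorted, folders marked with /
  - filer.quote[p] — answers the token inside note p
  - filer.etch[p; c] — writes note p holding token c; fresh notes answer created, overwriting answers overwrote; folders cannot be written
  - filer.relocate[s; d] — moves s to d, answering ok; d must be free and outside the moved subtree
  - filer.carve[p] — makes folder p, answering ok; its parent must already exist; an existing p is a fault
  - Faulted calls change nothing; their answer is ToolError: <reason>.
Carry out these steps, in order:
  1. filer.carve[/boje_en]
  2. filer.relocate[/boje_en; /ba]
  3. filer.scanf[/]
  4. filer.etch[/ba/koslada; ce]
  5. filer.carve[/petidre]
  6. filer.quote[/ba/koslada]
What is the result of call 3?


→ filer.carve(p→/boje_en)
← ok
→ filer.relocate(s→/boje_en, d→/ba)
← ok
→ filer.scanf(p→/)
← [ba/]
→ filer.etch(p→/ba/koslada, c→ce)
← created
→ filer.carve(p→/petidre)
← ok
→ filer.quote(p→/ba/koslada)
← ce

Answer: [ba/]


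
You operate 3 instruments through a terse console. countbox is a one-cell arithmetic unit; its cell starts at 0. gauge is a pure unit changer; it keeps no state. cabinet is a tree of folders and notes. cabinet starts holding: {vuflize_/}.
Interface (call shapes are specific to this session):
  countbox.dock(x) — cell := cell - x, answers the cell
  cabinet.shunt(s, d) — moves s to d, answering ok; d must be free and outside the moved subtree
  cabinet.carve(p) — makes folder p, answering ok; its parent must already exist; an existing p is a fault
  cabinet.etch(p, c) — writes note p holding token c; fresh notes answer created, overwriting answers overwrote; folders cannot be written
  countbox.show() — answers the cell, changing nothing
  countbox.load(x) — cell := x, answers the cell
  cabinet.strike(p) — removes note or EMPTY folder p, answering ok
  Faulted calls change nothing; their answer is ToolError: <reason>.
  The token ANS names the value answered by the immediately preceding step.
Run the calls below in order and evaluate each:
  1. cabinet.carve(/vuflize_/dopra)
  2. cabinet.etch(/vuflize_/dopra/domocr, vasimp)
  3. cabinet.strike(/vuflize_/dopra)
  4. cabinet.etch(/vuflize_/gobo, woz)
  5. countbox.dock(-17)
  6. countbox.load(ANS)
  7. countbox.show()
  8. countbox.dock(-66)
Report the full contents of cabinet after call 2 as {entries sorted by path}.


I run cabinet.carve on p=/vuflize_/dopra: ok.
Invoking cabinet.etch on p=/vuflize_/dopra/domocr, c=vasimp, and get created.
Using cabinet.strike on p=/vuflize_/dopra: ToolError: not empty.
I call cabinet.etch on p=/vuflize_/gobo, c=woz, and see created.
I call countbox.dock on x=-17, giving 17.
I run countbox.load on x=ANS, → 17.
I call countbox.show(): 17.
Now I run countbox.dock on x=-66, which returns 83.

Answer: {vuflize_/, vuflize_/dopra/, vuflize_/dopra/domocr=vasimp}


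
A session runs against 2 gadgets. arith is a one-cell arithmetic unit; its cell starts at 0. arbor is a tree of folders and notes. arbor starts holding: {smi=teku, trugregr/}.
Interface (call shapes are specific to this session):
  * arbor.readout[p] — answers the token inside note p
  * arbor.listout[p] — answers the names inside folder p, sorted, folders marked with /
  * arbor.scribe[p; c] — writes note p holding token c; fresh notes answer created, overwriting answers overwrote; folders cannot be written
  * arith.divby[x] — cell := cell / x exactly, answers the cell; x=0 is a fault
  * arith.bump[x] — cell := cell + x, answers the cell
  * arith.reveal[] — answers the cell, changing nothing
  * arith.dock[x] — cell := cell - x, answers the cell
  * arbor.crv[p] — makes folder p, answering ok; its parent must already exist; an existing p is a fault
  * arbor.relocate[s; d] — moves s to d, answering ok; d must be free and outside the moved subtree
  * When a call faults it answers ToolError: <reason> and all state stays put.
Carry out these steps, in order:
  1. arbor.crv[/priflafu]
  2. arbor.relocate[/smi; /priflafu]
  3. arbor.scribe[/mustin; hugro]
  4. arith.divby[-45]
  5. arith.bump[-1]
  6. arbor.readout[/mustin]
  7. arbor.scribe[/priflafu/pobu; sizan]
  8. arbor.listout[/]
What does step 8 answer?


CALL crv[p=/priflafu]
RET  ok
CALL relocate[s=/smi; d=/priflafu]
RET  ToolError: exists
CALL scribe[p=/mustin; c=hugro]
RET  created
CALL divby[x=-45]
RET  0
CALL bump[x=-1]
RET  -1
CALL readout[p=/mustin]
RET  hugro
CALL scribe[p=/priflafu/pobu; c=sizan]
RET  created
CALL listout[p=/]
RET  [mustin, priflafu/, smi, trugregr/]

Answer: [mustin, priflafu/, smi, trugregr/]


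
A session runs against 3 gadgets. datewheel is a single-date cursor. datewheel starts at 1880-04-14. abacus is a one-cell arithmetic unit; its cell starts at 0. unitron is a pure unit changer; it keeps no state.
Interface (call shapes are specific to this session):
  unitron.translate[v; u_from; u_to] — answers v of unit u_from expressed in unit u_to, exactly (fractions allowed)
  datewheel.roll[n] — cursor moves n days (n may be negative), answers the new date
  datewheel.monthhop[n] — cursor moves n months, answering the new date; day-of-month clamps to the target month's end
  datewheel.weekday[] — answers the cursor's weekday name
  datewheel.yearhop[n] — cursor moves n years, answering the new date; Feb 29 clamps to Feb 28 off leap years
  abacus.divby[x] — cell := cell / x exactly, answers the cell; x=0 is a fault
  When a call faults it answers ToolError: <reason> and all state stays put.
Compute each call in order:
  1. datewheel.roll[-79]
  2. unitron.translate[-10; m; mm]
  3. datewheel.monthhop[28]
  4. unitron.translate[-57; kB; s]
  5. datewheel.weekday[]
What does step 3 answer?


Answer: 1882-05-26

Derivation:
# datewheel.roll(n=-79) : 1880-01-26
# unitron.translate(v=-10, u_from=m, u_to=mm) : -10000
# datewheel.monthhop(n=28) : 1882-05-26
# unitron.translate(v=-57, u_from=kB, u_to=s) : ToolError: incompatible units
# datewheel.weekday() : Friday


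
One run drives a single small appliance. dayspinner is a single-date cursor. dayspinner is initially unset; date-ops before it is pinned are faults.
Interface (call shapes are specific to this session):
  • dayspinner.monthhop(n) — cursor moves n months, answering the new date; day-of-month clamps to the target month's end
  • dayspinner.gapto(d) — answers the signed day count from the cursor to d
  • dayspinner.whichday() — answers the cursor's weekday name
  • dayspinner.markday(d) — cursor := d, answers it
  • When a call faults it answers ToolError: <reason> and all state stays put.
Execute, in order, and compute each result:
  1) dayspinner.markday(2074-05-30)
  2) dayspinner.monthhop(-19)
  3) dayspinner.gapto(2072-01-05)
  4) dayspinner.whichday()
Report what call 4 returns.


I run dayspinner.markday using d: 2074-05-30, giving 2074-05-30.
I run dayspinner.monthhop using n: -19, → 2072-10-30.
Calling dayspinner.gapto using d: 2072-01-05, and observe -299.
I run dayspinner.whichday(), and observe Sunday.

Answer: Sunday


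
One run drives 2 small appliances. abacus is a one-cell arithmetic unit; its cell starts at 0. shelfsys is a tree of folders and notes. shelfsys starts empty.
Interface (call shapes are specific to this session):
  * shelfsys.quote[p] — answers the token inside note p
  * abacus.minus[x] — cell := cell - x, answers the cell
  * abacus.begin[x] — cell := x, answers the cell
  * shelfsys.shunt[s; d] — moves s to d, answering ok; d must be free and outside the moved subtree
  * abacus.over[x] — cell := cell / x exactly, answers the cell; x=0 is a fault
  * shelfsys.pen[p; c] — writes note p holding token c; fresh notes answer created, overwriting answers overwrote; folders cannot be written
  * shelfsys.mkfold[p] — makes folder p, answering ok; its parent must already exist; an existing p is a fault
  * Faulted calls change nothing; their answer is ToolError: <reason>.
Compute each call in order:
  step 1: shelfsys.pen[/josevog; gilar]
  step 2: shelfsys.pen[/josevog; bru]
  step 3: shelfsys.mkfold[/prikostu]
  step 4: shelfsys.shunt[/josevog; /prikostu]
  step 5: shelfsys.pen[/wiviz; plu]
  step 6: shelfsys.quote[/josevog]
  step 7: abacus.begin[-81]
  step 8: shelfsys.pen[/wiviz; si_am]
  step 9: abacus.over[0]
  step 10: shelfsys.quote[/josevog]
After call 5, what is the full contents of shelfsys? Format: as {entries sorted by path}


> shelfsys.pen p→/josevog c→gilar
  created
> shelfsys.pen p→/josevog c→bru
  overwrote
> shelfsys.mkfold p→/prikostu
  ok
> shelfsys.shunt s→/josevog d→/prikostu
  ToolError: exists
> shelfsys.pen p→/wiviz c→plu
  created
> shelfsys.quote p→/josevog
  bru
> abacus.begin x→-81
  -81
> shelfsys.pen p→/wiviz c→si_am
  overwrote
> abacus.over x→0
  ToolError: division by zero
> shelfsys.quote p→/josevog
  bru

Answer: {josevog=bru, prikostu/, wiviz=plu}


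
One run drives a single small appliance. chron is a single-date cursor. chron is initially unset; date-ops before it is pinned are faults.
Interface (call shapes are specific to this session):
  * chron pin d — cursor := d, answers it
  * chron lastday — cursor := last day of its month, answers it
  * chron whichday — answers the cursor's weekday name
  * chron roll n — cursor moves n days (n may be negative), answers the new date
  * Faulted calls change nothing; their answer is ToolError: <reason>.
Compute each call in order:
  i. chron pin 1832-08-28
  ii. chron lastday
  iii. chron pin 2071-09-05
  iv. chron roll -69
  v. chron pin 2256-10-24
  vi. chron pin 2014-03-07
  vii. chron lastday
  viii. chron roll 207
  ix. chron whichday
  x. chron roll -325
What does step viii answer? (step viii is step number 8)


Step: chron pin[d='1832-08-28']
Result: 1832-08-28
Step: chron lastday[]
Result: 1832-08-31
Step: chron pin[d='2071-09-05']
Result: 2071-09-05
Step: chron roll[n='-69']
Result: 2071-06-28
Step: chron pin[d='2256-10-24']
Result: 2256-10-24
Step: chron pin[d='2014-03-07']
Result: 2014-03-07
Step: chron lastday[]
Result: 2014-03-31
Step: chron roll[n='207']
Result: 2014-10-24
Step: chron whichday[]
Result: Friday
Step: chron roll[n='-325']
Result: 2013-12-03

Answer: 2014-10-24


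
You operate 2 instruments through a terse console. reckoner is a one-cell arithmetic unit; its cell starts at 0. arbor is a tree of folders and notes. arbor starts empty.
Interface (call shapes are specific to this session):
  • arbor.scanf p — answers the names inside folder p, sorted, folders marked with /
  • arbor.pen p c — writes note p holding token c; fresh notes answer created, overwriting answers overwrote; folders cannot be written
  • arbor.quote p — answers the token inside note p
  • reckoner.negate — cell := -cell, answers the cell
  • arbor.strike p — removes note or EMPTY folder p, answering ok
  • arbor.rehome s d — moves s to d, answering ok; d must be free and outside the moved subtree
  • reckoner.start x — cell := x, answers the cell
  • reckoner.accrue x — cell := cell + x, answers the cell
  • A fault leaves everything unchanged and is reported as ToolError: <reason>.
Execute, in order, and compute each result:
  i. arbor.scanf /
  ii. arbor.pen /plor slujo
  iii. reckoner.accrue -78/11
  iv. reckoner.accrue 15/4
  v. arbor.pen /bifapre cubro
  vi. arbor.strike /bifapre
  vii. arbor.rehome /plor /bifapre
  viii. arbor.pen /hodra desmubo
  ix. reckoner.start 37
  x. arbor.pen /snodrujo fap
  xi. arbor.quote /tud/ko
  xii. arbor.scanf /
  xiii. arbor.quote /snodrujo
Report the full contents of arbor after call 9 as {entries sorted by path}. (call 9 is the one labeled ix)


Answer: {bifapre=slujo, hodra=desmubo}

Derivation:
% 1. scanf(p→/) ~> []
% 2. pen(p→/plor, c→slujo) ~> created
% 3. accrue(x→-78/11) ~> -78/11
% 4. accrue(x→15/4) ~> -147/44
% 5. pen(p→/bifapre, c→cubro) ~> created
% 6. strike(p→/bifapre) ~> ok
% 7. rehome(s→/plor, d→/bifapre) ~> ok
% 8. pen(p→/hodra, c→desmubo) ~> created
% 9. start(x→37) ~> 37
% 10. pen(p→/snodrujo, c→fap) ~> created
% 11. quote(p→/tud/ko) ~> ToolError: not found
% 12. scanf(p→/) ~> [bifapre, hodra, snodrujo]
% 13. quote(p→/snodrujo) ~> fap


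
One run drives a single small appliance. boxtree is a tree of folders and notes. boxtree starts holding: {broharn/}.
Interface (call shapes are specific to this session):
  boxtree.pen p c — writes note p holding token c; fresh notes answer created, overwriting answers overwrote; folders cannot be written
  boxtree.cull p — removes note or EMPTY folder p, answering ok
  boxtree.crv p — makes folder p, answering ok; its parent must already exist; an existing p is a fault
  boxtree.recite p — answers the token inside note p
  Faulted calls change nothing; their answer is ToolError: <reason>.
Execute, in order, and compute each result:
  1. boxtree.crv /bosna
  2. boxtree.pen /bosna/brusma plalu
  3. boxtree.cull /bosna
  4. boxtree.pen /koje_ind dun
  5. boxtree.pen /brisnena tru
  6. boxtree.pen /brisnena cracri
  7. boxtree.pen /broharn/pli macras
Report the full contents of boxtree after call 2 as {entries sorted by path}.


$ boxtree.crv p=/bosna
= ok
$ boxtree.pen p=/bosna/brusma c=plalu
= created
$ boxtree.cull p=/bosna
= ToolError: not empty
$ boxtree.pen p=/koje_ind c=dun
= created
$ boxtree.pen p=/brisnena c=tru
= created
$ boxtree.pen p=/brisnena c=cracri
= overwrote
$ boxtree.pen p=/broharn/pli c=macras
= created

Answer: {bosna/, bosna/brusma=plalu, broharn/}


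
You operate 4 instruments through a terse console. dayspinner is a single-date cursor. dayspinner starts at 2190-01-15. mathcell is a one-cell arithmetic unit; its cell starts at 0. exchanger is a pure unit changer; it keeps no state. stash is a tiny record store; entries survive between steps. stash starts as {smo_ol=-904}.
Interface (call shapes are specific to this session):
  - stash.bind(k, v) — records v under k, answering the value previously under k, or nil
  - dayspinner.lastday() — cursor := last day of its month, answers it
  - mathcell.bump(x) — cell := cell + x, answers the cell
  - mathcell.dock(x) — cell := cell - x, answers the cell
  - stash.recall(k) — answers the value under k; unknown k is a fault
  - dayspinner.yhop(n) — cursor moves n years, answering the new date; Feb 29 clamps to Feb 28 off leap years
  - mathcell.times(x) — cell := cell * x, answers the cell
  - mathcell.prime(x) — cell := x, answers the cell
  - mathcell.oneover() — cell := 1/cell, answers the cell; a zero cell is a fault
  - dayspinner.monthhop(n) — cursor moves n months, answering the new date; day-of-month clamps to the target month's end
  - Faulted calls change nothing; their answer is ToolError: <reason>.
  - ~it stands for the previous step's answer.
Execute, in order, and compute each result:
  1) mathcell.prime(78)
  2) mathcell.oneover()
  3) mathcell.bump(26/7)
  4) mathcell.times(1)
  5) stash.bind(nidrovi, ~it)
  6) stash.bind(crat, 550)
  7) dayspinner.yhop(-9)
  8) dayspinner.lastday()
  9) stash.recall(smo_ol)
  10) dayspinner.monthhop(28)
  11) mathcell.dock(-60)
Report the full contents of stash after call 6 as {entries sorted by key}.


Answer: {crat=550, nidrovi=2035/546, smo_ol=-904}

Derivation:
% 1. mathcell.prime(x: 78) ~> 78
% 2. mathcell.oneover() ~> 1/78
% 3. mathcell.bump(x: 26/7) ~> 2035/546
% 4. mathcell.times(x: 1) ~> 2035/546
% 5. stash.bind(k: nidrovi, v: ~it) ~> nil
% 6. stash.bind(k: crat, v: 550) ~> nil
% 7. dayspinner.yhop(n: -9) ~> 2181-01-15
% 8. dayspinner.lastday() ~> 2181-01-31
% 9. stash.recall(k: smo_ol) ~> -904
% 10. dayspinner.monthhop(n: 28) ~> 2183-05-31
% 11. mathcell.dock(x: -60) ~> 34795/546


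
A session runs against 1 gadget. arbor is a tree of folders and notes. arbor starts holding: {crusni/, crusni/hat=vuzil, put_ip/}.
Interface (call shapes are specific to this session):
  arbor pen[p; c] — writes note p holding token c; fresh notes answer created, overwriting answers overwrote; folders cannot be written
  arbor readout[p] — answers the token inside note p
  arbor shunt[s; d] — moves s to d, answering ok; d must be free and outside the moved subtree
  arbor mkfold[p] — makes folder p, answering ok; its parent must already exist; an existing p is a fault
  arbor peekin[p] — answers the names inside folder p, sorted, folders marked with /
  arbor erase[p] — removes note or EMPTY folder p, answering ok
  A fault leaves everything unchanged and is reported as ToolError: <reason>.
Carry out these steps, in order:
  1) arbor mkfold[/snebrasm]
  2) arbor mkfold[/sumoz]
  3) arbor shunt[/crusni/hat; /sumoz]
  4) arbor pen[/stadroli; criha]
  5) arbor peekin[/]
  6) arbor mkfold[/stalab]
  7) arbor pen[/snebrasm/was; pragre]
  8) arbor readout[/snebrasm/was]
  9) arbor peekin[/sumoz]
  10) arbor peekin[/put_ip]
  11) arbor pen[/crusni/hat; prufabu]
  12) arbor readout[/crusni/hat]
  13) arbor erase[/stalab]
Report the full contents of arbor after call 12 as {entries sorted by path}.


Step: arbor mkfold[p='/snebrasm']
Result: ok
Step: arbor mkfold[p='/sumoz']
Result: ok
Step: arbor shunt[s='/crusni/hat'; d='/sumoz']
Result: ToolError: exists
Step: arbor pen[p='/stadroli'; c='criha']
Result: created
Step: arbor peekin[p='/']
Result: [crusni/, put_ip/, snebrasm/, stadroli, sumoz/]
Step: arbor mkfold[p='/stalab']
Result: ok
Step: arbor pen[p='/snebrasm/was'; c='pragre']
Result: created
Step: arbor readout[p='/snebrasm/was']
Result: pragre
Step: arbor peekin[p='/sumoz']
Result: []
Step: arbor peekin[p='/put_ip']
Result: []
Step: arbor pen[p='/crusni/hat'; c='prufabu']
Result: overwrote
Step: arbor readout[p='/crusni/hat']
Result: prufabu
Step: arbor erase[p='/stalab']
Result: ok

Answer: {crusni/, crusni/hat=prufabu, put_ip/, snebrasm/, snebrasm/was=pragre, stadroli=criha, stalab/, sumoz/}


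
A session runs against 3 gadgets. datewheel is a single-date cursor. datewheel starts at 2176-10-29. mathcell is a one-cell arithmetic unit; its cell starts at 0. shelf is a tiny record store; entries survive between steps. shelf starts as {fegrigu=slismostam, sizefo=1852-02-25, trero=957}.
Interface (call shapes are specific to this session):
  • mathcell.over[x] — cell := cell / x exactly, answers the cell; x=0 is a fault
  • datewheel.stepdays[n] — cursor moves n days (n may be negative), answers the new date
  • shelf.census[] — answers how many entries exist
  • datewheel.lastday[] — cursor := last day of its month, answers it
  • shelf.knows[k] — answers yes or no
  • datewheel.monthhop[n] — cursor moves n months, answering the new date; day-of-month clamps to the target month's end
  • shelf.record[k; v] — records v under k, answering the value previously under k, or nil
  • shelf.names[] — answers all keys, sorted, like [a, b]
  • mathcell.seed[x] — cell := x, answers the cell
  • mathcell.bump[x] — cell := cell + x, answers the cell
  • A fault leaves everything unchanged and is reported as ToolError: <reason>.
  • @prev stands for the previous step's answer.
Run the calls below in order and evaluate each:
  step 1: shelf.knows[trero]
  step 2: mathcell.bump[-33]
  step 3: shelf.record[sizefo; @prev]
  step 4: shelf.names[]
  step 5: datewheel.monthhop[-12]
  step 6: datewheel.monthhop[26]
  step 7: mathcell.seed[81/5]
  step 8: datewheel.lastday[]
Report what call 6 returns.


-> shelf.knows(trero)
<- yes
-> mathcell.bump(-33)
<- -33
-> shelf.record(sizefo, @prev)
<- 1852-02-25
-> shelf.names()
<- [fegrigu, sizefo, trero]
-> datewheel.monthhop(-12)
<- 2175-10-29
-> datewheel.monthhop(26)
<- 2177-12-29
-> mathcell.seed(81/5)
<- 81/5
-> datewheel.lastday()
<- 2177-12-31

Answer: 2177-12-29


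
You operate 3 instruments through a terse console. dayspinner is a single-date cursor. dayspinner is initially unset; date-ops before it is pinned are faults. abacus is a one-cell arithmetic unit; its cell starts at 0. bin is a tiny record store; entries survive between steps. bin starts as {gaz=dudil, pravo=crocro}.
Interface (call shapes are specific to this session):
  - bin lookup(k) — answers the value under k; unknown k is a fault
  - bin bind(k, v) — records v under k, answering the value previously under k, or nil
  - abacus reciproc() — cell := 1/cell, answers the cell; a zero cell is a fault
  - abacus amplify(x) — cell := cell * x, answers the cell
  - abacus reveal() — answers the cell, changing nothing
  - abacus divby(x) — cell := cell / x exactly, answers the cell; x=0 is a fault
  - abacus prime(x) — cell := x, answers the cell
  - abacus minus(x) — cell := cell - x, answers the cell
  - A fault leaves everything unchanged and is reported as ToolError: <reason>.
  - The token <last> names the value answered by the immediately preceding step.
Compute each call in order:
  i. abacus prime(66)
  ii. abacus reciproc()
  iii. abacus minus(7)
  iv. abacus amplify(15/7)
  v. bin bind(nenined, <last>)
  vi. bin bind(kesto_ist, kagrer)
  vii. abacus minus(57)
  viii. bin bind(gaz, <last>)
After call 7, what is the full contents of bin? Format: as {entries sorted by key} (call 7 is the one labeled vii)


Act: abacus prime[x: 66]
Obs: 66
Act: abacus reciproc[]
Obs: 1/66
Act: abacus minus[x: 7]
Obs: -461/66
Act: abacus amplify[x: 15/7]
Obs: -2305/154
Act: bin bind[k: nenined; v: <last>]
Obs: nil
Act: bin bind[k: kesto_ist; v: kagrer]
Obs: nil
Act: abacus minus[x: 57]
Obs: -11083/154
Act: bin bind[k: gaz; v: <last>]
Obs: dudil

Answer: {gaz=dudil, kesto_ist=kagrer, nenined=-2305/154, pravo=crocro}


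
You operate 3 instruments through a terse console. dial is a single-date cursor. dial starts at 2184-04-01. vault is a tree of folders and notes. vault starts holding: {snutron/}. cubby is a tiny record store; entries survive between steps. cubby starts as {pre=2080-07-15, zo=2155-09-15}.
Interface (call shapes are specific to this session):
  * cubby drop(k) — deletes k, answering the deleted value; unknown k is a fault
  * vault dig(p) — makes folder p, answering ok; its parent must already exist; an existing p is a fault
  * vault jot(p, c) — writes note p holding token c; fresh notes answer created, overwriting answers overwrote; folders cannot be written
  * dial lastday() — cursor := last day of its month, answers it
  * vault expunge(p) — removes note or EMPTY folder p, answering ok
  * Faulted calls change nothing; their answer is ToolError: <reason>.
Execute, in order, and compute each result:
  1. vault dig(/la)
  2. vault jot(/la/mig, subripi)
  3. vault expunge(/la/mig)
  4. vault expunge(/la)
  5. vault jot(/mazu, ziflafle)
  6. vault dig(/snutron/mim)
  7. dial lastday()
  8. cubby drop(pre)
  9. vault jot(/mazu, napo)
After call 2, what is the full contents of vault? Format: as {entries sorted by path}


Answer: {la/, la/mig=subripi, snutron/}

Derivation:
Next I call vault dig passing /la, yielding ok.
I try vault jot passing /la/mig, subripi, — result: created.
I use vault expunge passing /la/mig, giving ok.
I try vault expunge passing /la, — result: ok.
Now I run vault jot passing /mazu, ziflafle, and see created.
I run vault dig passing /snutron/mim, yielding ok.
Then dial lastday(), and get 2184-04-30.
Next I call cubby drop passing pre, → 2080-07-15.
Then vault jot passing /mazu, napo, giving overwrote.


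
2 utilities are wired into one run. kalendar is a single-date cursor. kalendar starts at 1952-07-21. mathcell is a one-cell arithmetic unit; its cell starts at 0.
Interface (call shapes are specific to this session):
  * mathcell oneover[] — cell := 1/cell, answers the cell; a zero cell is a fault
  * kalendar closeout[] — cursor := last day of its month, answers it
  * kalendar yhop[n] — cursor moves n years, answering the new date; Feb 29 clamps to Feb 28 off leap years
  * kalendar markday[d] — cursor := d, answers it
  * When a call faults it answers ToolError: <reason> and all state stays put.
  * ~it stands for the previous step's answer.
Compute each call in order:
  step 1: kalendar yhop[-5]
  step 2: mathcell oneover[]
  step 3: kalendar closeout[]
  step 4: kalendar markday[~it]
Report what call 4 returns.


Answer: 1947-07-31

Derivation:
[in] kalendar yhop n→-5
  1947-07-21
[in] mathcell oneover
  ToolError: reciprocal of zero
[in] kalendar closeout
  1947-07-31
[in] kalendar markday d→~it
  1947-07-31


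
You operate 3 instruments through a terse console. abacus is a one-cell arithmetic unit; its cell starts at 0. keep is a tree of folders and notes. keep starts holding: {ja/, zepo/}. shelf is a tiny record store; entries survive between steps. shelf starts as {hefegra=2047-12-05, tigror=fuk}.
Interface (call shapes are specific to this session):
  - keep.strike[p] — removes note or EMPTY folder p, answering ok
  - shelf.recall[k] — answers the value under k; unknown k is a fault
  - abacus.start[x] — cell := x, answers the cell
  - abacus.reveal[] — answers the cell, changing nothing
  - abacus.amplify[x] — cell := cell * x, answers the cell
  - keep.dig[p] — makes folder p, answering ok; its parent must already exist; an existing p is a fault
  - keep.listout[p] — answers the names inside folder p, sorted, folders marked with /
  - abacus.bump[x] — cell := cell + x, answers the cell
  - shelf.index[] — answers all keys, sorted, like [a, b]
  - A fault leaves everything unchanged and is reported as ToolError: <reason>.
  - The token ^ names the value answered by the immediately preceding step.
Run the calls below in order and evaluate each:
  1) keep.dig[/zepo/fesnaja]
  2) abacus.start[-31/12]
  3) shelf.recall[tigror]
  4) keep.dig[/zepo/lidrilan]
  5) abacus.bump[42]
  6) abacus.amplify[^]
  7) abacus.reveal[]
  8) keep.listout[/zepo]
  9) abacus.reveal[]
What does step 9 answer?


>>> keep.dig p=/zepo/fesnaja
  ok
>>> abacus.start x=-31/12
  -31/12
>>> shelf.recall k=tigror
  fuk
>>> keep.dig p=/zepo/lidrilan
  ok
>>> abacus.bump x=42
  473/12
>>> abacus.amplify x=^
  223729/144
>>> abacus.reveal
  223729/144
>>> keep.listout p=/zepo
  [fesnaja/, lidrilan/]
>>> abacus.reveal
  223729/144

Answer: 223729/144
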